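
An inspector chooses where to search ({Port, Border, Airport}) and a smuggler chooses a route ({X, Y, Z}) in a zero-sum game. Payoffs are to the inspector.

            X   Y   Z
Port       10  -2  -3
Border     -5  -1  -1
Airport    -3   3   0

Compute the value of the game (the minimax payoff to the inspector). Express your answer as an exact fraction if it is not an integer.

-9/16

Row minima: Port → -3, Border → -5, Airport → -3; maximin = -3.
Column maxima: X → 10, Y → 3, Z → 0; minimax = 0.
-3 ≠ 0, so there is no saddle point; optimal play is mixed.
Border is strictly dominated by Airport, so the inspector never plays it.
With Border eliminated, Y is strictly dominated by Z (it gives the inspector strictly more in every remaining row), so the smuggler never plays it.
On the remaining 2×2 (Port, Airport vs X, Z):
Let the inspector play Port with probability p. Expected payoff against X: 10p + (-3)(1−p) = 13p − 3; against Z: (-3)p + 0(1−p) = −3p.
Setting these equal: 13p − 3 = −3p ⇒ 16p = 3 ⇒ p = 3/16, and the value is (13)·(3/16) − 3 = -9/16.
For the smuggler: with q = P(X), equating Port's and Airport's payoffs gives 13q − 3 = −3q ⇒ q = 3/16.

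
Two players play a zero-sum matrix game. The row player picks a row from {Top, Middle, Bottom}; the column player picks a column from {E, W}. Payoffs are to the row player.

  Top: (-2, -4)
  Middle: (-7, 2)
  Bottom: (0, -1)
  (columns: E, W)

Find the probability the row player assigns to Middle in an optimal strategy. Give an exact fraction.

1/10

Row minima: Top → -4, Middle → -7, Bottom → -1; maximin = -1.
Column maxima: E → 0, W → 2; minimax = 0.
-1 ≠ 0, so there is no saddle point; optimal play is mixed.
Top is strictly dominated by Bottom, so the row player never plays it.
On the remaining 2×2 (Middle, Bottom vs E, W):
Let the row player play Middle with probability p. Expected payoff against E: (-7)p + 0(1−p) = −7p; against W: 2p + (-1)(1−p) = 3p − 1.
Setting these equal: −7p = 3p − 1 ⇒ −10p = -1 ⇒ p = 1/10, and the value is (-7)·(1/10) = -7/10.
For the column player: with q = P(E), equating Middle's and Bottom's payoffs gives −9q + 2 = q − 1 ⇒ q = 3/10.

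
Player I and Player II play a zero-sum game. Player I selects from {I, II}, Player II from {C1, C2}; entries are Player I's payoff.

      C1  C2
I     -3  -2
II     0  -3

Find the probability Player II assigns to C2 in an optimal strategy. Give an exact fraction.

3/4

Row minima: I → -3, II → -3; maximin = -3.
Column maxima: C1 → 0, C2 → -2; minimax = -2.
-3 ≠ -2, so there is no saddle point; optimal play is mixed.
Let Player I play I with probability p. Expected payoff against C1: (-3)p + 0(1−p) = −3p; against C2: (-2)p + (-3)(1−p) = p − 3.
Setting these equal: −3p = p − 3 ⇒ −4p = -3 ⇒ p = 3/4, and the value is (-3)·(3/4) = -9/4.
For Player II: with q = P(C1), equating I's and II's payoffs gives −q − 2 = 3q − 3 ⇒ q = 1/4.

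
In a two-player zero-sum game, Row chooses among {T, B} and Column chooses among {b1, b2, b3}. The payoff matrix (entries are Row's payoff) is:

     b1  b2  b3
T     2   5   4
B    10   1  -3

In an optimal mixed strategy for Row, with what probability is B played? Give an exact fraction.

2/15

Row minima: T → 2, B → -3; maximin = 2.
Column maxima: b1 → 10, b2 → 5, b3 → 4; minimax = 4.
2 ≠ 4, so there is no saddle point; optimal play is mixed.
b2 is strictly dominated by b3 (it gives Row strictly more in every row), so Column never plays it.
On the remaining 2×2 (T, B vs b1, b3):
Let Row play T with probability p. Expected payoff against b1: 2p + 10(1−p) = −8p + 10; against b3: 4p + (-3)(1−p) = 7p − 3.
Setting these equal: −8p + 10 = 7p − 3 ⇒ −15p = -13 ⇒ p = 13/15, and the value is (-8)·(13/15) + 10 = 46/15.
For Column: with q = P(b1), equating T's and B's payoffs gives −2q + 4 = 13q − 3 ⇒ q = 7/15.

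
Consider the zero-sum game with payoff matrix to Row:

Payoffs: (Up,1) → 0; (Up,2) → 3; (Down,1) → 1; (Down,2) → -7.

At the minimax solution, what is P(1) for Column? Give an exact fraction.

10/11

Row minima: Up → 0, Down → -7; maximin = 0.
Column maxima: 1 → 1, 2 → 3; minimax = 1.
0 ≠ 1, so there is no saddle point; optimal play is mixed.
Let Row play Up with probability p. Expected payoff against 1: 0p + 1(1−p) = −p + 1; against 2: 3p + (-7)(1−p) = 10p − 7.
Setting these equal: −p + 1 = 10p − 7 ⇒ −11p = -8 ⇒ p = 8/11, and the value is (-1)·(8/11) + 1 = 3/11.
For Column: with q = P(1), equating Up's and Down's payoffs gives −3q + 3 = 8q − 7 ⇒ q = 10/11.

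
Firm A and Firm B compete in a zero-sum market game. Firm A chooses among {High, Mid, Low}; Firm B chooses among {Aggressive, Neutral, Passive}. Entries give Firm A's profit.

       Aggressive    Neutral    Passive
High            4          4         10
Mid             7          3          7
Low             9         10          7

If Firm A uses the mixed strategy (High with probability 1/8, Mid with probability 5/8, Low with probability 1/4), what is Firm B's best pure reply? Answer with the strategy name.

If Firm B plays Aggressive, Firm A's expected payoff is (1/8)·4 + (5/8)·7 + (1/4)·9 = 57/8.
If Firm B plays Neutral, Firm A's expected payoff is (1/8)·4 + (5/8)·3 + (1/4)·10 = 39/8.
If Firm B plays Passive, Firm A's expected payoff is (1/8)·10 + (5/8)·7 + (1/4)·7 = 59/8.
Firm B minimizes Firm A's payoff; the smallest is 39/8, so the best response is Neutral.

Neutral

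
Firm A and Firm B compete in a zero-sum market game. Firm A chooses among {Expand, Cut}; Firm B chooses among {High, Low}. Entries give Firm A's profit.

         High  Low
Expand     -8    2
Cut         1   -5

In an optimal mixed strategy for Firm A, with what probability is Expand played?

3/8

Row minima: Expand → -8, Cut → -5; maximin = -5.
Column maxima: High → 1, Low → 2; minimax = 1.
-5 ≠ 1, so there is no saddle point; optimal play is mixed.
Let Firm A play Expand with probability p. Expected payoff against High: (-8)p + 1(1−p) = −9p + 1; against Low: 2p + (-5)(1−p) = 7p − 5.
Setting these equal: −9p + 1 = 7p − 5 ⇒ −16p = -6 ⇒ p = 3/8, and the value is (-9)·(3/8) + 1 = -19/8.
For Firm B: with q = P(High), equating Expand's and Cut's payoffs gives −10q + 2 = 6q − 5 ⇒ q = 7/16.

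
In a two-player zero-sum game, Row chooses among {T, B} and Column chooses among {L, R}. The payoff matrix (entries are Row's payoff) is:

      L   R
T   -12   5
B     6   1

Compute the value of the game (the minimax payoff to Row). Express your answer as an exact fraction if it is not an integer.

Row minima: T → -12, B → 1; maximin = 1.
Column maxima: L → 6, R → 5; minimax = 5.
1 ≠ 5, so there is no saddle point; optimal play is mixed.
Let Row play T with probability p. Expected payoff against L: (-12)p + 6(1−p) = −18p + 6; against R: 5p + 1(1−p) = 4p + 1.
Setting these equal: −18p + 6 = 4p + 1 ⇒ −22p = -5 ⇒ p = 5/22, and the value is (-18)·(5/22) + 6 = 21/11.
For Column: with q = P(L), equating T's and B's payoffs gives −17q + 5 = 5q + 1 ⇒ q = 2/11.

21/11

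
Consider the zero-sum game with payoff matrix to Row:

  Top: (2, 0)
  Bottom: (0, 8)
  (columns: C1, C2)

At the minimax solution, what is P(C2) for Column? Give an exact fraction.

1/5

Row minima: Top → 0, Bottom → 0; maximin = 0.
Column maxima: C1 → 2, C2 → 8; minimax = 2.
0 ≠ 2, so there is no saddle point; optimal play is mixed.
Let Row play Top with probability p. Expected payoff against C1: 2p + 0(1−p) = 2p; against C2: 0p + 8(1−p) = −8p + 8.
Setting these equal: 2p = −8p + 8 ⇒ 10p = 8 ⇒ p = 4/5, and the value is (2)·(4/5) = 8/5.
For Column: with q = P(C1), equating Top's and Bottom's payoffs gives 2q = −8q + 8 ⇒ q = 4/5.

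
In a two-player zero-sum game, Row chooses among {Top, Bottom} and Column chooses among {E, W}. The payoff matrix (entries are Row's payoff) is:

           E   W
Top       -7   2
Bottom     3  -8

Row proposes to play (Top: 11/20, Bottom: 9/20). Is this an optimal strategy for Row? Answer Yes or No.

Yes

Against E this mix gives (11/20)·(-7) + (9/20)·3 = -5/2.
Against W this mix gives (11/20)·2 + (9/20)·(-8) = -5/2.
All of Column's active replies (E, W) yield -5/2, and no column does worse for Row. The mix makes Column indifferent and guarantees -5/2, so it is optimal.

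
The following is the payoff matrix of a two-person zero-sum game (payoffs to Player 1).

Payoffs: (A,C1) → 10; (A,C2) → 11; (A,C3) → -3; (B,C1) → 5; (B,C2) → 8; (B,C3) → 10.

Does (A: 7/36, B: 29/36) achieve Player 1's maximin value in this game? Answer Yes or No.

No

Against C1 this mix gives (7/36)·10 + (29/36)·5 = 215/36.
Against C2 this mix gives (7/36)·11 + (29/36)·8 = 103/12.
Against C3 this mix gives (7/36)·(-3) + (29/36)·10 = 269/36.
Player 2 will play C1, holding Player 1 to 215/36. Shifting weight toward the row that does better against C1 would raise this floor (the equalizing mix achieves 115/18 against both C1 and C3), so the proposed strategy is not optimal.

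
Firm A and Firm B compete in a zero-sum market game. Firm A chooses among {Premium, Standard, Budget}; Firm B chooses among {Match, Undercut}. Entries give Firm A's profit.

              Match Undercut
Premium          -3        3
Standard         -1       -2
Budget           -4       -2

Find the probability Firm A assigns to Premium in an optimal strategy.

1/7

Row minima: Premium → -3, Standard → -2, Budget → -4; maximin = -2.
Column maxima: Match → -1, Undercut → 3; minimax = -1.
-2 ≠ -1, so there is no saddle point; optimal play is mixed.
Budget is strictly dominated by Premium, so Firm A never plays it.
On the remaining 2×2 (Premium, Standard vs Match, Undercut):
Let Firm A play Premium with probability p. Expected payoff against Match: (-3)p + (-1)(1−p) = −2p − 1; against Undercut: 3p + (-2)(1−p) = 5p − 2.
Setting these equal: −2p − 1 = 5p − 2 ⇒ −7p = -1 ⇒ p = 1/7, and the value is (-2)·(1/7) − 1 = -9/7.
For Firm B: with q = P(Match), equating Premium's and Standard's payoffs gives −6q + 3 = q − 2 ⇒ q = 5/7.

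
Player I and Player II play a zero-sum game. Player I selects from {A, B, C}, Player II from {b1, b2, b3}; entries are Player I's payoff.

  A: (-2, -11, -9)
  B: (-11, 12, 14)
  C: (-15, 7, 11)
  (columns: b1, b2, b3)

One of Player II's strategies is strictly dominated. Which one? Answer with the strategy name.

b2 holds Player I's payoff strictly below b3 in every row: -11 < -9, 12 < 14, 7 < 11.
So b3 is strictly dominated for Player II.

b3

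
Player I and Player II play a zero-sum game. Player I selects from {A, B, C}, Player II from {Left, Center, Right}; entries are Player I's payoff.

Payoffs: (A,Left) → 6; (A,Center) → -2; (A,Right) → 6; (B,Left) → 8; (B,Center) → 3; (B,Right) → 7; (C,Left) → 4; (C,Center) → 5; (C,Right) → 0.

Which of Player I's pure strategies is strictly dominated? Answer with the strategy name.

A

B gives a strictly higher payoff than A against every column: 8 > 6, 3 > -2, 7 > 6.
So A is strictly dominated and Player I never plays it.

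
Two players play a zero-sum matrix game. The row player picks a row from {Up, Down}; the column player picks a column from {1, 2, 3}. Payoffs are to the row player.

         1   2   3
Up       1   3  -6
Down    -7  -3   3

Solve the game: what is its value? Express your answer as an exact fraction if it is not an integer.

-39/17

Row minima: Up → -6, Down → -7; maximin = -6.
Column maxima: 1 → 1, 2 → 3, 3 → 3; minimax = 1.
-6 ≠ 1, so there is no saddle point; optimal play is mixed.
2 is strictly dominated by 1 (it gives the row player strictly more in every row), so the column player never plays it.
On the remaining 2×2 (Up, Down vs 1, 3):
Let the row player play Up with probability p. Expected payoff against 1: 1p + (-7)(1−p) = 8p − 7; against 3: (-6)p + 3(1−p) = −9p + 3.
Setting these equal: 8p − 7 = −9p + 3 ⇒ 17p = 10 ⇒ p = 10/17, and the value is (8)·(10/17) − 7 = -39/17.
For the column player: with q = P(1), equating Up's and Down's payoffs gives 7q − 6 = −10q + 3 ⇒ q = 9/17.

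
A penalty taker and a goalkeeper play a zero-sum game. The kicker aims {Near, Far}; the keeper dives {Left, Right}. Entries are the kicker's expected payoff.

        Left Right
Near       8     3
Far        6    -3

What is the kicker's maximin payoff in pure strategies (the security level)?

Row minima: Near → 3, Far → -3.
The best of these is 3.

3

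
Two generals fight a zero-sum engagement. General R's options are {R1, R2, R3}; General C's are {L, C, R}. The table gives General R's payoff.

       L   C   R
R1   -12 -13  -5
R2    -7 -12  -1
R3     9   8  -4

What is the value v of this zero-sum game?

-56/23

Row minima: R1 → -13, R2 → -12, R3 → -4; maximin = -4.
Column maxima: L → 9, C → 8, R → -1; minimax = -1.
-4 ≠ -1, so there is no saddle point; optimal play is mixed.
R1 is strictly dominated by R2, so General R never plays it.
L is strictly dominated by C (it gives General R strictly more in every row), so General C never plays it.
On the remaining 2×2 (R2, R3 vs C, R):
Let General R play R2 with probability p. Expected payoff against C: (-12)p + 8(1−p) = −20p + 8; against R: (-1)p + (-4)(1−p) = 3p − 4.
Setting these equal: −20p + 8 = 3p − 4 ⇒ −23p = -12 ⇒ p = 12/23, and the value is (-20)·(12/23) + 8 = -56/23.
For General C: with q = P(C), equating R2's and R3's payoffs gives −11q − 1 = 12q − 4 ⇒ q = 3/23.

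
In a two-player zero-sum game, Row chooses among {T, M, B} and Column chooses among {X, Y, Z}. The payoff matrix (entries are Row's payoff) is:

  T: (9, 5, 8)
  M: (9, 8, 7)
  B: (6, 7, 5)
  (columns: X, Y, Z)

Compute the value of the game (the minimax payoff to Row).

29/4

Row minima: T → 5, M → 7, B → 5; maximin = 7.
Column maxima: X → 9, Y → 8, Z → 8; minimax = 8.
7 ≠ 8, so there is no saddle point; optimal play is mixed.
B is strictly dominated by M, so Row never plays it.
With B eliminated, X is strictly dominated by Y (it gives Row strictly more in every remaining row), so Column never plays it.
On the remaining 2×2 (T, M vs Y, Z):
Let Row play T with probability p. Expected payoff against Y: 5p + 8(1−p) = −3p + 8; against Z: 8p + 7(1−p) = p + 7.
Setting these equal: −3p + 8 = p + 7 ⇒ −4p = -1 ⇒ p = 1/4, and the value is (-3)·(1/4) + 8 = 29/4.
For Column: with q = P(Y), equating T's and M's payoffs gives −3q + 8 = q + 7 ⇒ q = 1/4.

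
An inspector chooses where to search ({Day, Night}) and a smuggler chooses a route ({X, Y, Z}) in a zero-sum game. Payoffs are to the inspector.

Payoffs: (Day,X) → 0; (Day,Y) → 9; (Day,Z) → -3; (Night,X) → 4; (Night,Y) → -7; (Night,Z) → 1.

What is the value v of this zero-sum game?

Row minima: Day → -3, Night → -7; maximin = -3.
Column maxima: X → 4, Y → 9, Z → 1; minimax = 1.
-3 ≠ 1, so there is no saddle point; optimal play is mixed.
X is strictly dominated by Z (it gives the inspector strictly more in every row), so the smuggler never plays it.
On the remaining 2×2 (Day, Night vs Y, Z):
Let the inspector play Day with probability p. Expected payoff against Y: 9p + (-7)(1−p) = 16p − 7; against Z: (-3)p + 1(1−p) = −4p + 1.
Setting these equal: 16p − 7 = −4p + 1 ⇒ 20p = 8 ⇒ p = 2/5, and the value is (16)·(2/5) − 7 = -3/5.
For the smuggler: with q = P(Y), equating Day's and Night's payoffs gives 12q − 3 = −8q + 1 ⇒ q = 1/5.

-3/5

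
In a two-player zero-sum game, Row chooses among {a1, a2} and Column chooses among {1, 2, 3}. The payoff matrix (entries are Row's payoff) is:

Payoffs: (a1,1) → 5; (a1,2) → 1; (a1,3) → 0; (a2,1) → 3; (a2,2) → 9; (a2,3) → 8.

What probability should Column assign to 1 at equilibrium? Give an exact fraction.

4/5

Row minima: a1 → 0, a2 → 3; maximin = 3.
Column maxima: 1 → 5, 2 → 9, 3 → 8; minimax = 5.
3 ≠ 5, so there is no saddle point; optimal play is mixed.
2 is strictly dominated by 3 (it gives Row strictly more in every row), so Column never plays it.
On the remaining 2×2 (a1, a2 vs 1, 3):
Let Row play a1 with probability p. Expected payoff against 1: 5p + 3(1−p) = 2p + 3; against 3: 0p + 8(1−p) = −8p + 8.
Setting these equal: 2p + 3 = −8p + 8 ⇒ 10p = 5 ⇒ p = 1/2, and the value is (2)·(1/2) + 3 = 4.
For Column: with q = P(1), equating a1's and a2's payoffs gives 5q = −5q + 8 ⇒ q = 4/5.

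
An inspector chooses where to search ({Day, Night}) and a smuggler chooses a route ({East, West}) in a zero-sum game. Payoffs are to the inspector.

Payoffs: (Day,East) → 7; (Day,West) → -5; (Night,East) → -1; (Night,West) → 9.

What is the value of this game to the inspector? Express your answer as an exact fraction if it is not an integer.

29/11

Row minima: Day → -5, Night → -1; maximin = -1.
Column maxima: East → 7, West → 9; minimax = 7.
-1 ≠ 7, so there is no saddle point; optimal play is mixed.
Let the inspector play Day with probability p. Expected payoff against East: 7p + (-1)(1−p) = 8p − 1; against West: (-5)p + 9(1−p) = −14p + 9.
Setting these equal: 8p − 1 = −14p + 9 ⇒ 22p = 10 ⇒ p = 5/11, and the value is (8)·(5/11) − 1 = 29/11.
For the smuggler: with q = P(East), equating Day's and Night's payoffs gives 12q − 5 = −10q + 9 ⇒ q = 7/11.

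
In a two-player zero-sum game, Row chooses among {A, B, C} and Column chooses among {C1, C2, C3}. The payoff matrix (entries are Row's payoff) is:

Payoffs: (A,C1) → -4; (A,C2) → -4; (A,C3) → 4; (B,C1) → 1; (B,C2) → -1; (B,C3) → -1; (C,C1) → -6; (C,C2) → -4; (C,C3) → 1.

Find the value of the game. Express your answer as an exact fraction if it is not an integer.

-1

Row minima: A → -4, B → -1, C → -6; maximin = -1.
Column maxima: C1 → 1, C2 → -1, C3 → 4; minimax = -1.
Since maximin = minimax = -1, there is a saddle point and the value is -1.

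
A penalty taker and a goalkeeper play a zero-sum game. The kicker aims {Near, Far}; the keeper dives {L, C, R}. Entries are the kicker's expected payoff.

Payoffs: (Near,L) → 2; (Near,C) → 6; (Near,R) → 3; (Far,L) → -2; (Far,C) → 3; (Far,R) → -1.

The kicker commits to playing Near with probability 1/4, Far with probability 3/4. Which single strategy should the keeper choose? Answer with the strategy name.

If the keeper plays L, the kicker's expected payoff is (1/4)·2 + (3/4)·(-2) = -1.
If the keeper plays C, the kicker's expected payoff is (1/4)·6 + (3/4)·3 = 15/4.
If the keeper plays R, the kicker's expected payoff is (1/4)·3 + (3/4)·(-1) = 0.
The keeper minimizes the kicker's payoff; the smallest is -1, so the best response is L.

L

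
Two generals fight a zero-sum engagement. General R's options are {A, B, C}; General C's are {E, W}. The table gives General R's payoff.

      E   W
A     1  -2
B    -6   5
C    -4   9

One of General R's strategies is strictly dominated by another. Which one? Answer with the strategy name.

B

C gives a strictly higher payoff than B against every column: -4 > -6, 9 > 5.
So B is strictly dominated and General R never plays it.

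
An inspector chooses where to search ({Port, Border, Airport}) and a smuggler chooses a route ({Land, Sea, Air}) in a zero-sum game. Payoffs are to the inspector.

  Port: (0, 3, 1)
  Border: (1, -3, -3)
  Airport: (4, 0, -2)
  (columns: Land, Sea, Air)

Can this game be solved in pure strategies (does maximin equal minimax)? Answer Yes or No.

Row minima: Port → 0, Border → -3, Airport → -2; maximin = 0.
Column maxima: Land → 4, Sea → 3, Air → 1; minimax = 1.
0 ≠ 1, so no pure-strategy equilibrium exists.

No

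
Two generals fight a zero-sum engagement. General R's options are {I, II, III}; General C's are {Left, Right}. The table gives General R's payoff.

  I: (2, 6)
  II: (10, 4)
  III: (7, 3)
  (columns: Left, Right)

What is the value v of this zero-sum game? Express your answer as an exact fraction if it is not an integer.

26/5

Row minima: I → 2, II → 4, III → 3; maximin = 4.
Column maxima: Left → 10, Right → 6; minimax = 6.
4 ≠ 6, so there is no saddle point; optimal play is mixed.
III is strictly dominated by II, so General R never plays it.
On the remaining 2×2 (I, II vs Left, Right):
Let General R play I with probability p. Expected payoff against Left: 2p + 10(1−p) = −8p + 10; against Right: 6p + 4(1−p) = 2p + 4.
Setting these equal: −8p + 10 = 2p + 4 ⇒ −10p = -6 ⇒ p = 3/5, and the value is (-8)·(3/5) + 10 = 26/5.
For General C: with q = P(Left), equating I's and II's payoffs gives −4q + 6 = 6q + 4 ⇒ q = 1/5.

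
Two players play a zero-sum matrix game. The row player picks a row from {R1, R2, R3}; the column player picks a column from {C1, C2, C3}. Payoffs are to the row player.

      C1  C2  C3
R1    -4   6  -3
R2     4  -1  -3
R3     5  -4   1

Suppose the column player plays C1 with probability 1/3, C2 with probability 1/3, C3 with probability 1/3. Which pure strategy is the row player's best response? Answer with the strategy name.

R3

Expected payoff of R1: (1/3)·(-4) + (1/3)·6 + (1/3)·(-3) = -1/3.
Expected payoff of R2: (1/3)·4 + (1/3)·(-1) + (1/3)·(-3) = 0.
Expected payoff of R3: (1/3)·5 + (1/3)·(-4) + (1/3)·1 = 2/3.
The largest is 2/3, so the row player's best response is R3.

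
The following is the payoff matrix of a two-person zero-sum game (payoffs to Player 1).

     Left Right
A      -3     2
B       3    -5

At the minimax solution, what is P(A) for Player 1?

Row minima: A → -3, B → -5; maximin = -3.
Column maxima: Left → 3, Right → 2; minimax = 2.
-3 ≠ 2, so there is no saddle point; optimal play is mixed.
Let Player 1 play A with probability p. Expected payoff against Left: (-3)p + 3(1−p) = −6p + 3; against Right: 2p + (-5)(1−p) = 7p − 5.
Setting these equal: −6p + 3 = 7p − 5 ⇒ −13p = -8 ⇒ p = 8/13, and the value is (-6)·(8/13) + 3 = -9/13.
For Player 2: with q = P(Left), equating A's and B's payoffs gives −5q + 2 = 8q − 5 ⇒ q = 7/13.

8/13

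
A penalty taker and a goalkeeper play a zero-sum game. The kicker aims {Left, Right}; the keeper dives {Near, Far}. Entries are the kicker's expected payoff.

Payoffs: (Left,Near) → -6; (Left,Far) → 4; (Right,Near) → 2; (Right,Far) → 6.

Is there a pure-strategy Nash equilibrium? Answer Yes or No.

Row minima: Left → -6, Right → 2; maximin = 2.
Column maxima: Near → 2, Far → 6; minimax = 2.
maximin = minimax = 2, so a saddle point exists.

Yes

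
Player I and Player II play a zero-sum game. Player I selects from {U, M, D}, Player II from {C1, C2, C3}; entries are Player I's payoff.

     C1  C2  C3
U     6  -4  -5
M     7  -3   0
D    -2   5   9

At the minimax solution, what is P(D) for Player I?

Row minima: U → -5, M → -3, D → -2; maximin = -2.
Column maxima: C1 → 7, C2 → 5, C3 → 9; minimax = 5.
-2 ≠ 5, so there is no saddle point; optimal play is mixed.
U is strictly dominated by M, so Player I never plays it.
With U eliminated, C3 is strictly dominated by C2 (it gives Player I strictly more in every remaining row), so Player II never plays it.
On the remaining 2×2 (M, D vs C1, C2):
Let Player I play M with probability p. Expected payoff against C1: 7p + (-2)(1−p) = 9p − 2; against C2: (-3)p + 5(1−p) = −8p + 5.
Setting these equal: 9p − 2 = −8p + 5 ⇒ 17p = 7 ⇒ p = 7/17, and the value is (9)·(7/17) − 2 = 29/17.
For Player II: with q = P(C1), equating M's and D's payoffs gives 10q − 3 = −7q + 5 ⇒ q = 8/17.

10/17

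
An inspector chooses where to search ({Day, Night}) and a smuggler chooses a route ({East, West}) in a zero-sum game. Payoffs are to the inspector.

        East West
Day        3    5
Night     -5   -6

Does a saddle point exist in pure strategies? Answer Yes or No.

Yes

Row minima: Day → 3, Night → -6; maximin = 3.
Column maxima: East → 3, West → 5; minimax = 3.
maximin = minimax = 3, so a saddle point exists.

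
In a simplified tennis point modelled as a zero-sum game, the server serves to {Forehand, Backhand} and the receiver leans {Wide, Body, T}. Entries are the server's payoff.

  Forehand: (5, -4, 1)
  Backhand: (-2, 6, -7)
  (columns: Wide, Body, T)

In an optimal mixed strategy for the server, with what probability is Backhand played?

5/18

Row minima: Forehand → -4, Backhand → -7; maximin = -4.
Column maxima: Wide → 5, Body → 6, T → 1; minimax = 1.
-4 ≠ 1, so there is no saddle point; optimal play is mixed.
Wide is strictly dominated by T (it gives the server strictly more in every row), so the receiver never plays it.
On the remaining 2×2 (Forehand, Backhand vs Body, T):
Let the server play Forehand with probability p. Expected payoff against Body: (-4)p + 6(1−p) = −10p + 6; against T: 1p + (-7)(1−p) = 8p − 7.
Setting these equal: −10p + 6 = 8p − 7 ⇒ −18p = -13 ⇒ p = 13/18, and the value is (-10)·(13/18) + 6 = -11/9.
For the receiver: with q = P(Body), equating Forehand's and Backhand's payoffs gives −5q + 1 = 13q − 7 ⇒ q = 4/9.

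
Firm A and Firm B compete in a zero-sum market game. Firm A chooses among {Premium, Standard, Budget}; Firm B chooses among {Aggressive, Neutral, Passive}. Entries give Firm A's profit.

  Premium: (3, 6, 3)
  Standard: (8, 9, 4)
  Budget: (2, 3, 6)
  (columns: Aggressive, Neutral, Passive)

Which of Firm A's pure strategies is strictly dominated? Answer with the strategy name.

Standard gives a strictly higher payoff than Premium against every column: 8 > 3, 9 > 6, 4 > 3.
So Premium is strictly dominated and Firm A never plays it.

Premium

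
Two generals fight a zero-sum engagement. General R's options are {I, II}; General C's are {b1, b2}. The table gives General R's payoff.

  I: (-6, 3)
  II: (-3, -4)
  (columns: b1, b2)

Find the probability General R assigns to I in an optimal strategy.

1/10

Row minima: I → -6, II → -4; maximin = -4.
Column maxima: b1 → -3, b2 → 3; minimax = -3.
-4 ≠ -3, so there is no saddle point; optimal play is mixed.
Let General R play I with probability p. Expected payoff against b1: (-6)p + (-3)(1−p) = −3p − 3; against b2: 3p + (-4)(1−p) = 7p − 4.
Setting these equal: −3p − 3 = 7p − 4 ⇒ −10p = -1 ⇒ p = 1/10, and the value is (-3)·(1/10) − 3 = -33/10.
For General C: with q = P(b1), equating I's and II's payoffs gives −9q + 3 = q − 4 ⇒ q = 7/10.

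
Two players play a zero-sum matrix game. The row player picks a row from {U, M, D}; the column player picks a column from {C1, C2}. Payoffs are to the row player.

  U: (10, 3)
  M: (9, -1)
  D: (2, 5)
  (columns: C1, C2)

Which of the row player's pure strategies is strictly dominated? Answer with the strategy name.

M

U gives a strictly higher payoff than M against every column: 10 > 9, 3 > -1.
So M is strictly dominated and the row player never plays it.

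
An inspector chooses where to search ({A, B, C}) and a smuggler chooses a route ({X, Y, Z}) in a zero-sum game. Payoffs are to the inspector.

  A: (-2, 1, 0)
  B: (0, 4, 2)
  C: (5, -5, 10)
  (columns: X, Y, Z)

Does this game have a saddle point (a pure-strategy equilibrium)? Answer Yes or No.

No

Row minima: A → -2, B → 0, C → -5; maximin = 0.
Column maxima: X → 5, Y → 4, Z → 10; minimax = 4.
0 ≠ 4, so no pure-strategy equilibrium exists.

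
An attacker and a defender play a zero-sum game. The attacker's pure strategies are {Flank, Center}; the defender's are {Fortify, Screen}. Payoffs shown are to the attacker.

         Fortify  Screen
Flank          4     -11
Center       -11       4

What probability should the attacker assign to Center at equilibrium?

Row minima: Flank → -11, Center → -11; maximin = -11.
Column maxima: Fortify → 4, Screen → 4; minimax = 4.
-11 ≠ 4, so there is no saddle point; optimal play is mixed.
Let the attacker play Flank with probability p. Expected payoff against Fortify: 4p + (-11)(1−p) = 15p − 11; against Screen: (-11)p + 4(1−p) = −15p + 4.
Setting these equal: 15p − 11 = −15p + 4 ⇒ 30p = 15 ⇒ p = 1/2, and the value is (15)·(1/2) − 11 = -7/2.
For the defender: with q = P(Fortify), equating Flank's and Center's payoffs gives 15q − 11 = −15q + 4 ⇒ q = 1/2.

1/2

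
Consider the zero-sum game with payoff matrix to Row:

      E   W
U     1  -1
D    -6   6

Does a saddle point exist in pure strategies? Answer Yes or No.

No

Row minima: U → -1, D → -6; maximin = -1.
Column maxima: E → 1, W → 6; minimax = 1.
-1 ≠ 1, so no pure-strategy equilibrium exists.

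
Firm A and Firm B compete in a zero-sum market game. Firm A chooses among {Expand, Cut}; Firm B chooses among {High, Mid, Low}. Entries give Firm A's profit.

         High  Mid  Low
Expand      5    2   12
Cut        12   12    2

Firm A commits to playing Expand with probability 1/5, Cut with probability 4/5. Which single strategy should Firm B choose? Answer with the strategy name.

Low

If Firm B plays High, Firm A's expected payoff is (1/5)·5 + (4/5)·12 = 53/5.
If Firm B plays Mid, Firm A's expected payoff is (1/5)·2 + (4/5)·12 = 10.
If Firm B plays Low, Firm A's expected payoff is (1/5)·12 + (4/5)·2 = 4.
Firm B minimizes Firm A's payoff; the smallest is 4, so the best response is Low.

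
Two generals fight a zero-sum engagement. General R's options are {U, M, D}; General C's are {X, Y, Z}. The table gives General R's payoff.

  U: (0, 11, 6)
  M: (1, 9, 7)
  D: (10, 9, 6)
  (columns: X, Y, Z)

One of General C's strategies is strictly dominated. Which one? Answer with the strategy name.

Y

Z holds General R's payoff strictly below Y in every row: 6 < 11, 7 < 9, 6 < 9.
So Y is strictly dominated for General C.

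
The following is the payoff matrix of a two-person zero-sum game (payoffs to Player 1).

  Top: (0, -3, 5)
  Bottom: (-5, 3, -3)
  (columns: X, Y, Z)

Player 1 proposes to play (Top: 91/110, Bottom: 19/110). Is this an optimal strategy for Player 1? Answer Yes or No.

Against X this mix gives (91/110)·0 + (19/110)·(-5) = -19/22.
Against Y this mix gives (91/110)·(-3) + (19/110)·3 = -108/55.
Against Z this mix gives (91/110)·5 + (19/110)·(-3) = 199/55.
Player 2 will play Y, holding Player 1 to -108/55. Shifting weight toward the row that does better against Y would raise this floor (the equalizing mix achieves -15/11 against both Y and X), so the proposed strategy is not optimal.

No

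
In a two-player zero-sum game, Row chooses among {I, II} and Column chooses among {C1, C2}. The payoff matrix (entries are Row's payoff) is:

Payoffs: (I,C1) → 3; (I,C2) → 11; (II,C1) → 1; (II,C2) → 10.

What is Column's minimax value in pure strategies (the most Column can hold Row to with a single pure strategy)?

3

Column maxima: C1 → 3, C2 → 11.
The smallest of these is 3.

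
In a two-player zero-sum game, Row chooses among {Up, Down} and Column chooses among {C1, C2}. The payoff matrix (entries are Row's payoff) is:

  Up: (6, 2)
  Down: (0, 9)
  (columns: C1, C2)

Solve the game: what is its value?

Row minima: Up → 2, Down → 0; maximin = 2.
Column maxima: C1 → 6, C2 → 9; minimax = 6.
2 ≠ 6, so there is no saddle point; optimal play is mixed.
Let Row play Up with probability p. Expected payoff against C1: 6p + 0(1−p) = 6p; against C2: 2p + 9(1−p) = −7p + 9.
Setting these equal: 6p = −7p + 9 ⇒ 13p = 9 ⇒ p = 9/13, and the value is (6)·(9/13) = 54/13.
For Column: with q = P(C1), equating Up's and Down's payoffs gives 4q + 2 = −9q + 9 ⇒ q = 7/13.

54/13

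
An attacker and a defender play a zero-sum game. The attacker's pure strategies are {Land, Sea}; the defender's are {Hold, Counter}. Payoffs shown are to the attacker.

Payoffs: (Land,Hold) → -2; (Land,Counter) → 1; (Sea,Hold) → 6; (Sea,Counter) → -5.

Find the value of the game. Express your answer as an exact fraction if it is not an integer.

-2/7

Row minima: Land → -2, Sea → -5; maximin = -2.
Column maxima: Hold → 6, Counter → 1; minimax = 1.
-2 ≠ 1, so there is no saddle point; optimal play is mixed.
Let the attacker play Land with probability p. Expected payoff against Hold: (-2)p + 6(1−p) = −8p + 6; against Counter: 1p + (-5)(1−p) = 6p − 5.
Setting these equal: −8p + 6 = 6p − 5 ⇒ −14p = -11 ⇒ p = 11/14, and the value is (-8)·(11/14) + 6 = -2/7.
For the defender: with q = P(Hold), equating Land's and Sea's payoffs gives −3q + 1 = 11q − 5 ⇒ q = 3/7.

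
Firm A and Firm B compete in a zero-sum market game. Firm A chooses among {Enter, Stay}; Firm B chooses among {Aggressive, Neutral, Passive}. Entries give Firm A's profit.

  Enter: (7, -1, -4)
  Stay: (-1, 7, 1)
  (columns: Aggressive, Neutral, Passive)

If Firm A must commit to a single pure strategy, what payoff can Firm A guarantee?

-1

Row minima: Enter → -4, Stay → -1.
The best of these is -1.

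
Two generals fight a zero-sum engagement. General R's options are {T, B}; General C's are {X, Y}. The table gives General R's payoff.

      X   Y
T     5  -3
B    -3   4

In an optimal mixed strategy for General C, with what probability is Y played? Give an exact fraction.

8/15

Row minima: T → -3, B → -3; maximin = -3.
Column maxima: X → 5, Y → 4; minimax = 4.
-3 ≠ 4, so there is no saddle point; optimal play is mixed.
Let General R play T with probability p. Expected payoff against X: 5p + (-3)(1−p) = 8p − 3; against Y: (-3)p + 4(1−p) = −7p + 4.
Setting these equal: 8p − 3 = −7p + 4 ⇒ 15p = 7 ⇒ p = 7/15, and the value is (8)·(7/15) − 3 = 11/15.
For General C: with q = P(X), equating T's and B's payoffs gives 8q − 3 = −7q + 4 ⇒ q = 7/15.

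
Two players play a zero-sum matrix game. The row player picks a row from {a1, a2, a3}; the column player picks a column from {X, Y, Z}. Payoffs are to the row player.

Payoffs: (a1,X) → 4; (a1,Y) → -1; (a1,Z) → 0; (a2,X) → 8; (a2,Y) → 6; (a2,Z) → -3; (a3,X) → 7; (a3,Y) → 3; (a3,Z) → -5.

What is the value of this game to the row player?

Row minima: a1 → -1, a2 → -3, a3 → -5; maximin = -1.
Column maxima: X → 8, Y → 6, Z → 0; minimax = 0.
-1 ≠ 0, so there is no saddle point; optimal play is mixed.
a3 is strictly dominated by a2, so the row player never plays it.
X is strictly dominated by Y (it gives the row player strictly more in every row), so the column player never plays it.
On the remaining 2×2 (a1, a2 vs Y, Z):
Let the row player play a1 with probability p. Expected payoff against Y: (-1)p + 6(1−p) = −7p + 6; against Z: 0p + (-3)(1−p) = 3p − 3.
Setting these equal: −7p + 6 = 3p − 3 ⇒ −10p = -9 ⇒ p = 9/10, and the value is (-7)·(9/10) + 6 = -3/10.
For the column player: with q = P(Y), equating a1's and a2's payoffs gives −q = 9q − 3 ⇒ q = 3/10.

-3/10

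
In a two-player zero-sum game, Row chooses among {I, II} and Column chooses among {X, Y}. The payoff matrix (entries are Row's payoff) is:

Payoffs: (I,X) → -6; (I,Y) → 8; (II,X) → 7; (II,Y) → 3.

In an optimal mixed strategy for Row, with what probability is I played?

Row minima: I → -6, II → 3; maximin = 3.
Column maxima: X → 7, Y → 8; minimax = 7.
3 ≠ 7, so there is no saddle point; optimal play is mixed.
Let Row play I with probability p. Expected payoff against X: (-6)p + 7(1−p) = −13p + 7; against Y: 8p + 3(1−p) = 5p + 3.
Setting these equal: −13p + 7 = 5p + 3 ⇒ −18p = -4 ⇒ p = 2/9, and the value is (-13)·(2/9) + 7 = 37/9.
For Column: with q = P(X), equating I's and II's payoffs gives −14q + 8 = 4q + 3 ⇒ q = 5/18.

2/9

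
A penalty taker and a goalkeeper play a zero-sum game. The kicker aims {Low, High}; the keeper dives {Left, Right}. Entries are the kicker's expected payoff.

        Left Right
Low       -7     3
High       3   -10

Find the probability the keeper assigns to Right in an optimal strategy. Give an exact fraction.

Row minima: Low → -7, High → -10; maximin = -7.
Column maxima: Left → 3, Right → 3; minimax = 3.
-7 ≠ 3, so there is no saddle point; optimal play is mixed.
Let the kicker play Low with probability p. Expected payoff against Left: (-7)p + 3(1−p) = −10p + 3; against Right: 3p + (-10)(1−p) = 13p − 10.
Setting these equal: −10p + 3 = 13p − 10 ⇒ −23p = -13 ⇒ p = 13/23, and the value is (-10)·(13/23) + 3 = -61/23.
For the keeper: with q = P(Left), equating Low's and High's payoffs gives −10q + 3 = 13q − 10 ⇒ q = 13/23.

10/23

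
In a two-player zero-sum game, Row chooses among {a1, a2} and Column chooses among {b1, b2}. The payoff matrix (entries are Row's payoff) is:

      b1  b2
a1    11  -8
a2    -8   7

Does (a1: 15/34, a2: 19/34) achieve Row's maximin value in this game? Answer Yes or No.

Against b1 this mix gives (15/34)·11 + (19/34)·(-8) = 13/34.
Against b2 this mix gives (15/34)·(-8) + (19/34)·7 = 13/34.
All of Column's active replies (b1, b2) yield 13/34, and no column does worse for Row. The mix makes Column indifferent and guarantees 13/34, so it is optimal.

Yes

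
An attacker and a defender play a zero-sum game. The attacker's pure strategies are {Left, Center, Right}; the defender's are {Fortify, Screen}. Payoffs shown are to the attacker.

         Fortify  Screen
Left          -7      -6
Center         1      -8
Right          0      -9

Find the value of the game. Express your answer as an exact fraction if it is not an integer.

-31/5

Row minima: Left → -7, Center → -8, Right → -9; maximin = -7.
Column maxima: Fortify → 1, Screen → -6; minimax = -6.
-7 ≠ -6, so there is no saddle point; optimal play is mixed.
Right is strictly dominated by Center, so the attacker never plays it.
On the remaining 2×2 (Left, Center vs Fortify, Screen):
Let the attacker play Left with probability p. Expected payoff against Fortify: (-7)p + 1(1−p) = −8p + 1; against Screen: (-6)p + (-8)(1−p) = 2p − 8.
Setting these equal: −8p + 1 = 2p − 8 ⇒ −10p = -9 ⇒ p = 9/10, and the value is (-8)·(9/10) + 1 = -31/5.
For the defender: with q = P(Fortify), equating Left's and Center's payoffs gives −q − 6 = 9q − 8 ⇒ q = 1/5.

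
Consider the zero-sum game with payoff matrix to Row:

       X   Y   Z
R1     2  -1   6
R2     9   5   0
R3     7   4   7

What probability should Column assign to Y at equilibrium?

7/8

Row minima: R1 → -1, R2 → 0, R3 → 4; maximin = 4.
Column maxima: X → 9, Y → 5, Z → 7; minimax = 5.
4 ≠ 5, so there is no saddle point; optimal play is mixed.
R1 is strictly dominated by R3, so Row never plays it.
X is strictly dominated by Y (it gives Row strictly more in every row), so Column never plays it.
On the remaining 2×2 (R2, R3 vs Y, Z):
Let Row play R2 with probability p. Expected payoff against Y: 5p + 4(1−p) = p + 4; against Z: 0p + 7(1−p) = −7p + 7.
Setting these equal: p + 4 = −7p + 7 ⇒ 8p = 3 ⇒ p = 3/8, and the value is (1)·(3/8) + 4 = 35/8.
For Column: with q = P(Y), equating R2's and R3's payoffs gives 5q = −3q + 7 ⇒ q = 7/8.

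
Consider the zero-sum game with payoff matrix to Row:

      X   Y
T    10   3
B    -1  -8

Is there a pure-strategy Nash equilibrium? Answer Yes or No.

Yes

Row minima: T → 3, B → -8; maximin = 3.
Column maxima: X → 10, Y → 3; minimax = 3.
maximin = minimax = 3, so a saddle point exists.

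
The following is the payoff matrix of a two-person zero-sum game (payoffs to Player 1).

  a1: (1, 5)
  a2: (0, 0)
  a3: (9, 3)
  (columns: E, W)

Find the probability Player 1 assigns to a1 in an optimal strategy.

Row minima: a1 → 1, a2 → 0, a3 → 3; maximin = 3.
Column maxima: E → 9, W → 5; minimax = 5.
3 ≠ 5, so there is no saddle point; optimal play is mixed.
a2 is strictly dominated by a1, so Player 1 never plays it.
On the remaining 2×2 (a1, a3 vs E, W):
Let Player 1 play a1 with probability p. Expected payoff against E: 1p + 9(1−p) = −8p + 9; against W: 5p + 3(1−p) = 2p + 3.
Setting these equal: −8p + 9 = 2p + 3 ⇒ −10p = -6 ⇒ p = 3/5, and the value is (-8)·(3/5) + 9 = 21/5.
For Player 2: with q = P(E), equating a1's and a3's payoffs gives −4q + 5 = 6q + 3 ⇒ q = 1/5.

3/5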